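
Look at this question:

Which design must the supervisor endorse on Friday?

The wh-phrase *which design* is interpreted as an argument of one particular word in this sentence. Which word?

endorse

Before movement: The supervisor must endorse which design on Friday.
'which design' functions as the direct object of 'endorse'. Fronting leaves a gap immediately after 'endorse':
Which design must the supervisor endorse ___ on Friday?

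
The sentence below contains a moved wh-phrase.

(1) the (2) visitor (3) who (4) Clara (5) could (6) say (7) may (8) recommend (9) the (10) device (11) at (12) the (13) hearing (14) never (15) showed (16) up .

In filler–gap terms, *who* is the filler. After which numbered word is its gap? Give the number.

'who' functions as the subject of the clause embedded under 'say'. Wh-movement fronts it, leaving a gap right after 'say':
The visitor who Clara could say ___ may recommend the device at the hearing never showed up.
'say' is word 6.

6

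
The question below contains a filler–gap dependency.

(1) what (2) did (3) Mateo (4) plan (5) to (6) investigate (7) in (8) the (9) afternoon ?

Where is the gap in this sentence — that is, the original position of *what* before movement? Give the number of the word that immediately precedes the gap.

6

In situ: Mateo did plan to investigate what in the afternoon.
The filler 'what' is interpreted as the direct object of 'investigate'. It moves to the left edge, and the trace sits right after 'investigate':
What did Mateo plan to investigate ___ in the afternoon?
'investigate' is word 6.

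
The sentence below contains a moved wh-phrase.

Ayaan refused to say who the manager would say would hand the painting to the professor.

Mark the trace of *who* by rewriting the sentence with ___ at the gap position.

Ayaan refused to say who the manager would say ___ would hand the painting to the professor.

Pre-movement form: The manager would say who would hand the painting to the professor.
'who' functions as the subject of the clause embedded under 'say'. The gap is right after 'say'.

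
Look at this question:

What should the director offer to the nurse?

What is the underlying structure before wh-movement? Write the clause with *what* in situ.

The director should offer what to the nurse.

'what' functions as the direct object of 'offer'. Wh-movement fronts it, leaving a gap right after 'offer':
What should the director offer ___ to the nurse?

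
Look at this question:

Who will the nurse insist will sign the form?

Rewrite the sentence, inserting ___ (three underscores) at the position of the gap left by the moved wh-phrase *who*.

Who will the nurse insist ___ will sign the form?

Underlying clause: The nurse will insist who will sign the form.
'who' functions as the subject of the clause embedded under 'insist'. The gap is right after 'insist'.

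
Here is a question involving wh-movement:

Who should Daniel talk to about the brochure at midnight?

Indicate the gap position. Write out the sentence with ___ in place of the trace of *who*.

In situ: Daniel should talk to who about the brochure at midnight.
The filler 'who' is interpreted as the object of the preposition 'to'. The gap is right after 'to'.

Who should Daniel talk to ___ about the brochure at midnight?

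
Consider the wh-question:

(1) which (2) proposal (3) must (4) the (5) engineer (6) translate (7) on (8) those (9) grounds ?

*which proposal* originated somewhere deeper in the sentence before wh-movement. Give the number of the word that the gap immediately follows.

Pre-movement form: The engineer must translate which proposal on those grounds.
The filler 'which proposal' is interpreted as the direct object of 'translate'. Wh-movement fronts it, leaving a gap right after 'translate':
Which proposal must the engineer translate ___ on those grounds?
'translate' is word 6.

6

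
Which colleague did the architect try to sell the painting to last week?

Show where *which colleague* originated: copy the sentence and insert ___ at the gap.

Before movement: The architect did try to sell the painting to which colleague last week.
'which colleague' is the object of the preposition 'to' (recipient of 'sell'). The gap is right after 'to'.

Which colleague did the architect try to sell the painting to ___ last week?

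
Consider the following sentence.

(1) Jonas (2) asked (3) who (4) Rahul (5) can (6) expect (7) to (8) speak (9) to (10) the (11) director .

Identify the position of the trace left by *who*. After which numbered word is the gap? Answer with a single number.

Pre-movement form: Rahul can expect who to speak to the director.
The filler 'who' is interpreted as the direct object of 'expect'. Wh-movement fronts it, leaving a gap right after 'expect':
Jonas asked who Rahul can expect ___ to speak to the director.
'expect' is word 6.

6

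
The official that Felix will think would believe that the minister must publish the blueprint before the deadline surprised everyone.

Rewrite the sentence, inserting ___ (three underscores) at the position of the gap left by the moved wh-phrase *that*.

The official that Felix will think ___ would believe that the minister must publish the blueprint before the deadline surprised everyone.

The filler 'that' is interpreted as the subject of the clause embedded under 'think'. The gap is right after 'think'.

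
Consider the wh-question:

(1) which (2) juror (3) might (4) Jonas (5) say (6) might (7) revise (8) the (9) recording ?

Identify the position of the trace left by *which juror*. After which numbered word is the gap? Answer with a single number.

5

Underlying clause: Jonas might say which juror might revise the recording.
The filler 'which juror' is interpreted as the subject of the clause embedded under 'say'. Wh-movement fronts it, leaving a gap right after 'say':
Which juror might Jonas say ___ might revise the recording?
'say' is word 5.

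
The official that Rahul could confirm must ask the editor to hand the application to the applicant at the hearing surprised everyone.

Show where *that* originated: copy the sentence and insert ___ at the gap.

The official that Rahul could confirm ___ must ask the editor to hand the application to the applicant at the hearing surprised everyone.

'that' is the subject of the clause embedded under 'confirm'. The gap is right after 'confirm'.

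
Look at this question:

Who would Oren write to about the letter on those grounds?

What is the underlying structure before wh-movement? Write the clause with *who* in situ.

Oren would write to who about the letter on those grounds.

'who' functions as the object of the preposition 'to'. Wh-movement fronts it, leaving a gap right after 'to':
Who would Oren write to ___ about the letter on those grounds?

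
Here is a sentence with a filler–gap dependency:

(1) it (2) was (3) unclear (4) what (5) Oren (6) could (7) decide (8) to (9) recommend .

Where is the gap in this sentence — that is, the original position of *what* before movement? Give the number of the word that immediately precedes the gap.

9

Before movement: Oren could decide to recommend what.
'what' functions as the direct object of 'recommend'. It moves to the left edge, and the trace sits right after 'recommend':
It was unclear what Oren could decide to recommend ___.
'recommend' is word 9.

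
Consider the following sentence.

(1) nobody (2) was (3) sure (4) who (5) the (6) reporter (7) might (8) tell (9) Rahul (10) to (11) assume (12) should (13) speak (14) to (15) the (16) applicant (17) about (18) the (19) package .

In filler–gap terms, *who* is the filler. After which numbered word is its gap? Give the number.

In situ: The reporter might tell Rahul to assume who should speak to the applicant about the package.
'who' is the subject of the clause embedded under 'assume'. It moves to the left edge, and the trace sits right after 'assume':
Nobody was sure who the reporter might tell Rahul to assume ___ should speak to the applicant about the package.
'assume' is word 11.

11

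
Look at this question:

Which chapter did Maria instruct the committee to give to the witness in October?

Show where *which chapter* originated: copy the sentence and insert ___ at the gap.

Which chapter did Maria instruct the committee to give ___ to the witness in October?

Before movement: Maria did instruct the committee to give which chapter to the witness in October.
'which chapter' is the direct object of 'give'. The gap is right after 'give'.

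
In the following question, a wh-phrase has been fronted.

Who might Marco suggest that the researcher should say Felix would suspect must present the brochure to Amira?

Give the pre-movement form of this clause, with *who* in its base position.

'who' functions as the subject of the clause embedded under 'suspect'. Fronting leaves a gap immediately after 'suspect':
Who might Marco suggest that the researcher should say Felix would suspect ___ must present the brochure to Amira?

Marco might suggest that the researcher should say Felix would suspect who must present the brochure to Amira.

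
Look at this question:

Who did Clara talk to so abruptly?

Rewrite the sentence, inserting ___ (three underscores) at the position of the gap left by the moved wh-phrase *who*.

Pre-movement form: Clara did talk to who so abruptly.
'who' functions as the object of the preposition 'to'. The gap is right after 'to'.

Who did Clara talk to ___ so abruptly?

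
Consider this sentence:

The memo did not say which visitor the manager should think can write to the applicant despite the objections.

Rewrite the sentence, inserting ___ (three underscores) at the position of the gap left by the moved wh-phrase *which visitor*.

Underlying clause: The manager should think which visitor can write to the applicant despite the objections.
The filler 'which visitor' is interpreted as the subject of the clause embedded under 'think'. The gap is right after 'think'.

The memo did not say which visitor the manager should think ___ can write to the applicant despite the objections.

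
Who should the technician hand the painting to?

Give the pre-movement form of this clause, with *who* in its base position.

The filler 'who' is interpreted as the object of the preposition 'to' (recipient of 'hand'). It moves to the left edge, and the trace sits right after 'to':
Who should the technician hand the painting to ___?

The technician should hand the painting to who.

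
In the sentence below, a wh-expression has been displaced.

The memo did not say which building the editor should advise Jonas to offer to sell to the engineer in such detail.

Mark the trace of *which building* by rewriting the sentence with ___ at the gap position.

Underlying clause: The editor should advise Jonas to offer to sell which building to the engineer in such detail.
'which building' functions as the direct object of 'sell'. The gap is right after 'sell'.

The memo did not say which building the editor should advise Jonas to offer to sell ___ to the engineer in such detail.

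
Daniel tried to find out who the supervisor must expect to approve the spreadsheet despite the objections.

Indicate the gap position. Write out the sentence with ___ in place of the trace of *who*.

Before movement: The supervisor must expect who to approve the spreadsheet despite the objections.
'who' is the direct object of 'expect'. The gap is right after 'expect'.

Daniel tried to find out who the supervisor must expect ___ to approve the spreadsheet despite the objections.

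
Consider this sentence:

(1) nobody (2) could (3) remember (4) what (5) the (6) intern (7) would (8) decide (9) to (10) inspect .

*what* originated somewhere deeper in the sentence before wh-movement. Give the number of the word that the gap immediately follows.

In situ: The intern would decide to inspect what.
'what' functions as the direct object of 'inspect'. Fronting leaves a gap immediately after 'inspect':
Nobody could remember what the intern would decide to inspect ___.
'inspect' is word 10.

10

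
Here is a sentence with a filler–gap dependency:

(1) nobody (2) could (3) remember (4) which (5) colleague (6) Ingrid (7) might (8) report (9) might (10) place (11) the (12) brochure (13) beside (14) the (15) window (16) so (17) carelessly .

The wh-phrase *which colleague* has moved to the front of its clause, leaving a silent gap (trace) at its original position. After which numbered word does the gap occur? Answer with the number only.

8

In situ: Ingrid might report which colleague might place the brochure beside the window so carelessly.
'which colleague' is the subject of the clause embedded under 'report'. Fronting leaves a gap immediately after 'report':
Nobody could remember which colleague Ingrid might report ___ might place the brochure beside the window so carelessly.
'report' is word 8.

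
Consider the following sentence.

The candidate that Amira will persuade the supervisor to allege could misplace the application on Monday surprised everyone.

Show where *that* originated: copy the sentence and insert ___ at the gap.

The candidate that Amira will persuade the supervisor to allege ___ could misplace the application on Monday surprised everyone.

The filler 'that' is interpreted as the subject of the clause embedded under 'allege'. The gap is right after 'allege'.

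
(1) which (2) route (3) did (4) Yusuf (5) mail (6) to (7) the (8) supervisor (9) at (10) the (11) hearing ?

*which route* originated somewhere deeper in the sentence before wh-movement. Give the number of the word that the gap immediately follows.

Underlying clause: Yusuf did mail which route to the supervisor at the hearing.
The filler 'which route' is interpreted as the direct object of 'mail'. Wh-movement fronts it, leaving a gap right after 'mail':
Which route did Yusuf mail ___ to the supervisor at the hearing?
'mail' is word 5.

5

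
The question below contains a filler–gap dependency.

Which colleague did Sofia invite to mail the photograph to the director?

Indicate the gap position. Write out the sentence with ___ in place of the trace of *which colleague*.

Which colleague did Sofia invite ___ to mail the photograph to the director?

Pre-movement form: Sofia did invite which colleague to mail the photograph to the director.
The filler 'which colleague' is interpreted as the direct object of 'invite'. The gap is right after 'invite'.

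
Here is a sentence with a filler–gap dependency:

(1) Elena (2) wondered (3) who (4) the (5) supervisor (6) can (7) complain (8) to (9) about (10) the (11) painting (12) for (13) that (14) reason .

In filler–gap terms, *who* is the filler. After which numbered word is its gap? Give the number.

Pre-movement form: The supervisor can complain to who about the painting for that reason.
'who' functions as the object of the preposition 'to'. Fronting leaves a gap immediately after 'to':
Elena wondered who the supervisor can complain to ___ about the painting for that reason.
'to' is word 8.

8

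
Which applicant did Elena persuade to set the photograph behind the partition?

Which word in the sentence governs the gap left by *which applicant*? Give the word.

persuade

Pre-movement form: Elena did persuade which applicant to set the photograph behind the partition.
'which applicant' functions as the direct object of 'persuade'. Fronting leaves a gap immediately after 'persuade':
Which applicant did Elena persuade ___ to set the photograph behind the partition?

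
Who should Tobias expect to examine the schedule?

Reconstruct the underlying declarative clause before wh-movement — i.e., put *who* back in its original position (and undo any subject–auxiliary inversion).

Tobias should expect who to examine the schedule.

The filler 'who' is interpreted as the direct object of 'expect'. Wh-movement fronts it, leaving a gap right after 'expect':
Who should Tobias expect ___ to examine the schedule?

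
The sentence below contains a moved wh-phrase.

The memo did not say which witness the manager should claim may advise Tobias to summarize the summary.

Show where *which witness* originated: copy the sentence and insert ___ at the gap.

The memo did not say which witness the manager should claim ___ may advise Tobias to summarize the summary.

Before movement: The manager should claim which witness may advise Tobias to summarize the summary.
The filler 'which witness' is interpreted as the subject of the clause embedded under 'claim'. The gap is right after 'claim'.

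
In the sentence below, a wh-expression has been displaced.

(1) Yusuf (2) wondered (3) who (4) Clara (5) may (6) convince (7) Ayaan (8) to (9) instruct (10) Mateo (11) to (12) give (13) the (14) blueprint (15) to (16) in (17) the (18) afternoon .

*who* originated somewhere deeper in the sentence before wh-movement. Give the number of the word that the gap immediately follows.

Underlying clause: Clara may convince Ayaan to instruct Mateo to give the blueprint to who in the afternoon.
'who' functions as the object of the preposition 'to' (recipient of 'give'). Wh-movement fronts it, leaving a gap right after 'to':
Yusuf wondered who Clara may convince Ayaan to instruct Mateo to give the blueprint to ___ in the afternoon.
'to' is word 15.

15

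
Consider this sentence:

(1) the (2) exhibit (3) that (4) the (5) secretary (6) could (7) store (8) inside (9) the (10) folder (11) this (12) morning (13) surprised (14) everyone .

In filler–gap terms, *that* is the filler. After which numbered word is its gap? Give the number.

7

The filler 'that' is interpreted as the direct object of 'store'. Fronting leaves a gap immediately after 'store':
The exhibit that the secretary could store ___ inside the folder this morning surprised everyone.
'store' is word 7.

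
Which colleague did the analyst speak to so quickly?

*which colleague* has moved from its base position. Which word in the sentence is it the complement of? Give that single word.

Pre-movement form: The analyst did speak to which colleague so quickly.
'which colleague' functions as the object of the preposition 'to'. Wh-movement fronts it, leaving a gap right after 'to':
Which colleague did the analyst speak to ___ so quickly?

to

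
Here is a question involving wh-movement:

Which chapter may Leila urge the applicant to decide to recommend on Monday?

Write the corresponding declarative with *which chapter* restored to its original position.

Leila may urge the applicant to decide to recommend which chapter on Monday.

The filler 'which chapter' is interpreted as the direct object of 'recommend'. It moves to the left edge, and the trace sits right after 'recommend':
Which chapter may Leila urge the applicant to decide to recommend ___ on Monday?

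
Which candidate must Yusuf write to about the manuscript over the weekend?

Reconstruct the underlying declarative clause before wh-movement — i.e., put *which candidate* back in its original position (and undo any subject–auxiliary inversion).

Yusuf must write to which candidate about the manuscript over the weekend.

'which candidate' is the object of the preposition 'to'. Wh-movement fronts it, leaving a gap right after 'to':
Which candidate must Yusuf write to ___ about the manuscript over the weekend?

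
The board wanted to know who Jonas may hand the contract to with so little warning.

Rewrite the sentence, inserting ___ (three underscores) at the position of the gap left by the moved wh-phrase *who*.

Before movement: Jonas may hand the contract to who with so little warning.
'who' is the object of the preposition 'to' (recipient of 'hand'). The gap is right after 'to'.

The board wanted to know who Jonas may hand the contract to ___ with so little warning.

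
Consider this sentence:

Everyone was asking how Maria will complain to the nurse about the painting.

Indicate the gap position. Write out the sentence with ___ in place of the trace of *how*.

Everyone was asking how Maria will complain to the nurse about the painting ___.

Before movement: Maria will complain to the nurse about the painting how.
'how' is the manner adjunct. The gap is right after 'painting'.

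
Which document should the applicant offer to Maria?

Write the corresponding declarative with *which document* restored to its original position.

The applicant should offer which document to Maria.

'which document' is the direct object of 'offer'. It moves to the left edge, and the trace sits right after 'offer':
Which document should the applicant offer ___ to Maria?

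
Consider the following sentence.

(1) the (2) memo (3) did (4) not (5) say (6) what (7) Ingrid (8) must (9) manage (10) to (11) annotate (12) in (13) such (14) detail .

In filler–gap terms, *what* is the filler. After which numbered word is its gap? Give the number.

11

Underlying clause: Ingrid must manage to annotate what in such detail.
'what' is the direct object of 'annotate'. Wh-movement fronts it, leaving a gap right after 'annotate':
The memo did not say what Ingrid must manage to annotate ___ in such detail.
'annotate' is word 11.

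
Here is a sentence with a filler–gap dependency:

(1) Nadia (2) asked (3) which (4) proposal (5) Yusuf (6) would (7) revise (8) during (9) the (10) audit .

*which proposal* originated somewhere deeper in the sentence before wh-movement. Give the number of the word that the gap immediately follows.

Before movement: Yusuf would revise which proposal during the audit.
'which proposal' is the direct object of 'revise'. Wh-movement fronts it, leaving a gap right after 'revise':
Nadia asked which proposal Yusuf would revise ___ during the audit.
'revise' is word 7.

7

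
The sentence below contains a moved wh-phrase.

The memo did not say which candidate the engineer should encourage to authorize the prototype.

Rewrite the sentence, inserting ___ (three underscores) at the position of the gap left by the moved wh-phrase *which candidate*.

Pre-movement form: The engineer should encourage which candidate to authorize the prototype.
'which candidate' is the direct object of 'encourage'. The gap is right after 'encourage'.

The memo did not say which candidate the engineer should encourage ___ to authorize the prototype.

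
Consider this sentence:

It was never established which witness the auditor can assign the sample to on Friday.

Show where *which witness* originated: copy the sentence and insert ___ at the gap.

Underlying clause: The auditor can assign the sample to which witness on Friday.
The filler 'which witness' is interpreted as the object of the preposition 'to' (recipient of 'assign'). The gap is right after 'to'.

It was never established which witness the auditor can assign the sample to ___ on Friday.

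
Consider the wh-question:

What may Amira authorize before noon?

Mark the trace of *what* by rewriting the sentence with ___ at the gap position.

What may Amira authorize ___ before noon?

Pre-movement form: Amira may authorize what before noon.
'what' is the direct object of 'authorize'. The gap is right after 'authorize'.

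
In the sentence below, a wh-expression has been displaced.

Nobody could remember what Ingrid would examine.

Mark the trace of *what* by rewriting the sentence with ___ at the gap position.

Pre-movement form: Ingrid would examine what.
'what' functions as the direct object of 'examine'. The gap is right after 'examine'.

Nobody could remember what Ingrid would examine ___.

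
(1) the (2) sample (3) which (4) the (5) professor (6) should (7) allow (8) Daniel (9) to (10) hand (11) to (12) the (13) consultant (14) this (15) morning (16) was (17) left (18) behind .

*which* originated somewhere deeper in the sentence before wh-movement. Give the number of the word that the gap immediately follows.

'which' is the direct object of 'hand'. Fronting leaves a gap immediately after 'hand':
The sample which the professor should allow Daniel to hand ___ to the consultant this morning was left behind.
'hand' is word 10.

10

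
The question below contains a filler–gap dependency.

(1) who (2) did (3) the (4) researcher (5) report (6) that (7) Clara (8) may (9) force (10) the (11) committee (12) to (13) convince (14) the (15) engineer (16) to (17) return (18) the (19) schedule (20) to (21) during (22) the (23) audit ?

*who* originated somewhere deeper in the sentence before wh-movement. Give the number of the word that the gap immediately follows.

In situ: The researcher did report that Clara may force the committee to convince the engineer to return the schedule to who during the audit.
'who' functions as the object of the preposition 'to' (recipient of 'return'). Fronting leaves a gap immediately after 'to':
Who did the researcher report that Clara may force the committee to convince the engineer to return the schedule to ___ during the audit?
'to' is word 20.

20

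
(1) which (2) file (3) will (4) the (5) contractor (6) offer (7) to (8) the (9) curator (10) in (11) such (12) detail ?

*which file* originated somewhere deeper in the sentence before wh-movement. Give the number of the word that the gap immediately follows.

6

Underlying clause: The contractor will offer which file to the curator in such detail.
'which file' is the direct object of 'offer'. Wh-movement fronts it, leaving a gap right after 'offer':
Which file will the contractor offer ___ to the curator in such detail?
'offer' is word 6.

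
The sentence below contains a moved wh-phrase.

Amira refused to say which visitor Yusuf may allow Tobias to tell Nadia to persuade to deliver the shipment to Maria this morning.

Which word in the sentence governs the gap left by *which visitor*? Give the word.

In situ: Yusuf may allow Tobias to tell Nadia to persuade which visitor to deliver the shipment to Maria this morning.
'which visitor' is the direct object of 'persuade'. Wh-movement fronts it, leaving a gap right after 'persuade':
Amira refused to say which visitor Yusuf may allow Tobias to tell Nadia to persuade ___ to deliver the shipment to Maria this morning.

persuade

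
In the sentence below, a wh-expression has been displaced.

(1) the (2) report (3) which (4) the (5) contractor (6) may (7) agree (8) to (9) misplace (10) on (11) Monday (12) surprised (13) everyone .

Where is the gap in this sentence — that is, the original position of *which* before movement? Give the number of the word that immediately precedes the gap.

'which' is the direct object of 'misplace'. Wh-movement fronts it, leaving a gap right after 'misplace':
The report which the contractor may agree to misplace ___ on Monday surprised everyone.
'misplace' is word 9.

9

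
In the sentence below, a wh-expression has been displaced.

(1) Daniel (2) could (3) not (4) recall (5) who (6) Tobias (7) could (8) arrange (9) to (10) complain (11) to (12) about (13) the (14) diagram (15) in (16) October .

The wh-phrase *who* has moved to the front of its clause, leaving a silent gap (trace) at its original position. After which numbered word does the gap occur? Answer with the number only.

Before movement: Tobias could arrange to complain to who about the diagram in October.
'who' functions as the object of the preposition 'to'. It moves to the left edge, and the trace sits right after 'to':
Daniel could not recall who Tobias could arrange to complain to ___ about the diagram in October.
'to' is word 11.

11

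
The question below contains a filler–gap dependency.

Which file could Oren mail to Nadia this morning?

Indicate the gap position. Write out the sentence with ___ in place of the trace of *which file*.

In situ: Oren could mail which file to Nadia this morning.
'which file' functions as the direct object of 'mail'. The gap is right after 'mail'.

Which file could Oren mail ___ to Nadia this morning?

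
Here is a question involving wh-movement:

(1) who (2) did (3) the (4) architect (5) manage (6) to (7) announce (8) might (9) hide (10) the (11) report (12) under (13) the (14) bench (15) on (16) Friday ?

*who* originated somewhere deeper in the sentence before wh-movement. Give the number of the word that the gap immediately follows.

7

In situ: The architect did manage to announce who might hide the report under the bench on Friday.
'who' functions as the subject of the clause embedded under 'announce'. Wh-movement fronts it, leaving a gap right after 'announce':
Who did the architect manage to announce ___ might hide the report under the bench on Friday?
'announce' is word 7.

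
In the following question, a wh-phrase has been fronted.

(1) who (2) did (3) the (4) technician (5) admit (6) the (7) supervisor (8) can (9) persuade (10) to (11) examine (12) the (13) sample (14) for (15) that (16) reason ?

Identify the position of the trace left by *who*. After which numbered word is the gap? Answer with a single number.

9

Before movement: The technician did admit the supervisor can persuade who to examine the sample for that reason.
The filler 'who' is interpreted as the direct object of 'persuade'. Fronting leaves a gap immediately after 'persuade':
Who did the technician admit the supervisor can persuade ___ to examine the sample for that reason?
'persuade' is word 9.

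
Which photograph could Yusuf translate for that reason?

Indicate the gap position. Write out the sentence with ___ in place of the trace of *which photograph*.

Which photograph could Yusuf translate ___ for that reason?

In situ: Yusuf could translate which photograph for that reason.
'which photograph' functions as the direct object of 'translate'. The gap is right after 'translate'.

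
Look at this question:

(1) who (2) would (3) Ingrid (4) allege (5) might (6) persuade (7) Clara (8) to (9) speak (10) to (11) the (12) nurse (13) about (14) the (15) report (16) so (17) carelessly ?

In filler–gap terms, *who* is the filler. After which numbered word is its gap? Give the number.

4

Underlying clause: Ingrid would allege who might persuade Clara to speak to the nurse about the report so carelessly.
'who' functions as the subject of the clause embedded under 'allege'. It moves to the left edge, and the trace sits right after 'allege':
Who would Ingrid allege ___ might persuade Clara to speak to the nurse about the report so carelessly?
'allege' is word 4.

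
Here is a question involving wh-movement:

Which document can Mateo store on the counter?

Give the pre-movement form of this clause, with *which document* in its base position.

The filler 'which document' is interpreted as the direct object of 'store'. Fronting leaves a gap immediately after 'store':
Which document can Mateo store ___ on the counter?

Mateo can store which document on the counter.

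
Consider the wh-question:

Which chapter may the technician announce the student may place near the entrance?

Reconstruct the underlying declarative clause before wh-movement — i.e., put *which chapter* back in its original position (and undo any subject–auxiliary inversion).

'which chapter' functions as the direct object of 'place'. Fronting leaves a gap immediately after 'place':
Which chapter may the technician announce the student may place ___ near the entrance?

The technician may announce the student may place which chapter near the entrance.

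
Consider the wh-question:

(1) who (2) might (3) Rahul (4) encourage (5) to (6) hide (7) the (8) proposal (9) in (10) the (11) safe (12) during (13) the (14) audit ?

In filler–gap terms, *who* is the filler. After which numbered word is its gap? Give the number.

Underlying clause: Rahul might encourage who to hide the proposal in the safe during the audit.
The filler 'who' is interpreted as the direct object of 'encourage'. Wh-movement fronts it, leaving a gap right after 'encourage':
Who might Rahul encourage ___ to hide the proposal in the safe during the audit?
'encourage' is word 4.

4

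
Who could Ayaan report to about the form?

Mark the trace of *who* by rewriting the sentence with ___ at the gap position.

In situ: Ayaan could report to who about the form.
'who' functions as the object of the preposition 'to'. The gap is right after 'to'.

Who could Ayaan report to ___ about the form?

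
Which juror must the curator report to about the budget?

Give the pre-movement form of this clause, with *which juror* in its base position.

The curator must report to which juror about the budget.

'which juror' is the object of the preposition 'to'. Wh-movement fronts it, leaving a gap right after 'to':
Which juror must the curator report to ___ about the budget?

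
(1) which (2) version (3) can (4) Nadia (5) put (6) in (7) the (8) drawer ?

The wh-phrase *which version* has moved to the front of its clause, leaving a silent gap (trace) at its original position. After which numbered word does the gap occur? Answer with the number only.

5

Pre-movement form: Nadia can put which version in the drawer.
The filler 'which version' is interpreted as the direct object of 'put'. Wh-movement fronts it, leaving a gap right after 'put':
Which version can Nadia put ___ in the drawer?
'put' is word 5.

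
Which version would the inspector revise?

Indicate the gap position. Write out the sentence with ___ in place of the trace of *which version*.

In situ: The inspector would revise which version.
'which version' functions as the direct object of 'revise'. The gap is right after 'revise'.

Which version would the inspector revise ___?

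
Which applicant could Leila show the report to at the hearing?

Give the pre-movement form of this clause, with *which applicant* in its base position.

'which applicant' functions as the object of the preposition 'to' (recipient of 'show'). It moves to the left edge, and the trace sits right after 'to':
Which applicant could Leila show the report to ___ at the hearing?

Leila could show the report to which applicant at the hearing.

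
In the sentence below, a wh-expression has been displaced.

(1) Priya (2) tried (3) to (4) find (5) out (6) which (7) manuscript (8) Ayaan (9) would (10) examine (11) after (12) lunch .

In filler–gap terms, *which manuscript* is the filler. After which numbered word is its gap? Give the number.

10

Before movement: Ayaan would examine which manuscript after lunch.
'which manuscript' is the direct object of 'examine'. It moves to the left edge, and the trace sits right after 'examine':
Priya tried to find out which manuscript Ayaan would examine ___ after lunch.
'examine' is word 10.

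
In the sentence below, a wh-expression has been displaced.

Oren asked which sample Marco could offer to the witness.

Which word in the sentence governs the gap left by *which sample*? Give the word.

Underlying clause: Marco could offer which sample to the witness.
'which sample' functions as the direct object of 'offer'. It moves to the left edge, and the trace sits right after 'offer':
Oren asked which sample Marco could offer ___ to the witness.

offer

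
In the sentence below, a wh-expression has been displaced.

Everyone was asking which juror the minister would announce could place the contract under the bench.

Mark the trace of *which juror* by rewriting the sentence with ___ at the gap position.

Everyone was asking which juror the minister would announce ___ could place the contract under the bench.

Before movement: The minister would announce which juror could place the contract under the bench.
'which juror' is the subject of the clause embedded under 'announce'. The gap is right after 'announce'.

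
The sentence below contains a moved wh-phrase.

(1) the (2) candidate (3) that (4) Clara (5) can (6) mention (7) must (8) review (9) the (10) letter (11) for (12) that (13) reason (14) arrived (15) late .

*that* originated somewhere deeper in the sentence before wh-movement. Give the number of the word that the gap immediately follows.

'that' is the subject of the clause embedded under 'mention'. Fronting leaves a gap immediately after 'mention':
The candidate that Clara can mention ___ must review the letter for that reason arrived late.
'mention' is word 6.

6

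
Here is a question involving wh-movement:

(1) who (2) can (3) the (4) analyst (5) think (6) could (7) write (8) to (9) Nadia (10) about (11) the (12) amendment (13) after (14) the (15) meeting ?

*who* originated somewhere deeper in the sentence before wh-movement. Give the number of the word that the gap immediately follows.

5

Underlying clause: The analyst can think who could write to Nadia about the amendment after the meeting.
The filler 'who' is interpreted as the subject of the clause embedded under 'think'. Wh-movement fronts it, leaving a gap right after 'think':
Who can the analyst think ___ could write to Nadia about the amendment after the meeting?
'think' is word 5.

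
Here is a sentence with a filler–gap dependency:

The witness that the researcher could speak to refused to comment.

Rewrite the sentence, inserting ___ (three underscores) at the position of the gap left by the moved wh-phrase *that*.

The witness that the researcher could speak to ___ refused to comment.

The filler 'that' is interpreted as the object of the preposition 'to'. The gap is right after 'to'.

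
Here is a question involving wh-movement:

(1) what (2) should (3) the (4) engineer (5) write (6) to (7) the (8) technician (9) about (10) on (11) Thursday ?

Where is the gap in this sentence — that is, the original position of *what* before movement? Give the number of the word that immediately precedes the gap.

9

Pre-movement form: The engineer should write to the technician about what on Thursday.
The filler 'what' is interpreted as the object of the preposition 'about'. It moves to the left edge, and the trace sits right after 'about':
What should the engineer write to the technician about ___ on Thursday?
'about' is word 9.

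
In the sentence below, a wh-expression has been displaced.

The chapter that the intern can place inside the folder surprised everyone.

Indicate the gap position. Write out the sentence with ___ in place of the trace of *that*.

'that' functions as the direct object of 'place'. The gap is right after 'place'.

The chapter that the intern can place ___ inside the folder surprised everyone.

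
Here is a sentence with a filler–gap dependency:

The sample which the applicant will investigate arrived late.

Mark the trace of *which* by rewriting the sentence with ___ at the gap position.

The sample which the applicant will investigate ___ arrived late.

'which' functions as the direct object of 'investigate'. The gap is right after 'investigate'.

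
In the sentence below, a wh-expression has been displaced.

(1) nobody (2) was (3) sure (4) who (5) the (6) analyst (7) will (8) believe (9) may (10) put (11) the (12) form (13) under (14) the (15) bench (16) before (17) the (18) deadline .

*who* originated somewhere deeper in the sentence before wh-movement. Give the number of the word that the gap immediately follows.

8

Before movement: The analyst will believe who may put the form under the bench before the deadline.
'who' is the subject of the clause embedded under 'believe'. Wh-movement fronts it, leaving a gap right after 'believe':
Nobody was sure who the analyst will believe ___ may put the form under the bench before the deadline.
'believe' is word 8.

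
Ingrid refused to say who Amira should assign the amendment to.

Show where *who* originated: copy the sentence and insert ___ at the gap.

Ingrid refused to say who Amira should assign the amendment to ___.

Before movement: Amira should assign the amendment to who.
The filler 'who' is interpreted as the object of the preposition 'to' (recipient of 'assign'). The gap is right after 'to'.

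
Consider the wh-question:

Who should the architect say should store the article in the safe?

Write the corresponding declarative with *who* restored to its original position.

'who' is the subject of the clause embedded under 'say'. Fronting leaves a gap immediately after 'say':
Who should the architect say ___ should store the article in the safe?

The architect should say who should store the article in the safe.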